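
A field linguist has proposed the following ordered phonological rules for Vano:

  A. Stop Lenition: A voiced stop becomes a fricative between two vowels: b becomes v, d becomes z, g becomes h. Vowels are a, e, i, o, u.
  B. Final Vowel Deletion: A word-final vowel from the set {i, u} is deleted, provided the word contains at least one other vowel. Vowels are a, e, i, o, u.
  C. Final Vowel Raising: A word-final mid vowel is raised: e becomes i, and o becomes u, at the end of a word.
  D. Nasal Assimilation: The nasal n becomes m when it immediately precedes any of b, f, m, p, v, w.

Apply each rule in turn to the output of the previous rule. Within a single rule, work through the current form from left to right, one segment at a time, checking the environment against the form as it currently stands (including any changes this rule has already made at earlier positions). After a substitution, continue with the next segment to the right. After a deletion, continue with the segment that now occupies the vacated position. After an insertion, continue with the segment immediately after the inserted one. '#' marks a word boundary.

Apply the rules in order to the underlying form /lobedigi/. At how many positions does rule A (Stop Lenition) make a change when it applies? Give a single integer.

3

A Stop Lenition: [lobedigi] → [lovezihi]
B Final Vowel Deletion: [lovezihi] → [lovezih]
C Final Vowel Raising: no change — [lovezih]
D Nasal Assimilation: no change — [lovezih]
Rule A changed 3 position(s).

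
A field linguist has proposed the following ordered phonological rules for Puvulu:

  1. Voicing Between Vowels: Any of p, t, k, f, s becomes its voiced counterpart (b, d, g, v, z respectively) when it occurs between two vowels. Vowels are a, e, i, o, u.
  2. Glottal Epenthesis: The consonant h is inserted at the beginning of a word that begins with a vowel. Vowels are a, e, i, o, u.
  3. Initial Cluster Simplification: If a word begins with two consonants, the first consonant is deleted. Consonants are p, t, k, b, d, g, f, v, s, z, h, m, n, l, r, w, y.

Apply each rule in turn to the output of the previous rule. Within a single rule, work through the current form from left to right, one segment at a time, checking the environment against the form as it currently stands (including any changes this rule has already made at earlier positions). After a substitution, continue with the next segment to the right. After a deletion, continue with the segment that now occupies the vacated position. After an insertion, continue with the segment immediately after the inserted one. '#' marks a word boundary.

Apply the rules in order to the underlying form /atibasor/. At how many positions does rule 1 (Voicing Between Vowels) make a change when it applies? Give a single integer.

2

1 Voicing Between Vowels: [atibasor] → [adibazor]
2 Glottal Epenthesis: [adibazor] → [hadibazor]
3 Initial Cluster Simplification: no change — [hadibazor]
Rule 1 changed 2 position(s).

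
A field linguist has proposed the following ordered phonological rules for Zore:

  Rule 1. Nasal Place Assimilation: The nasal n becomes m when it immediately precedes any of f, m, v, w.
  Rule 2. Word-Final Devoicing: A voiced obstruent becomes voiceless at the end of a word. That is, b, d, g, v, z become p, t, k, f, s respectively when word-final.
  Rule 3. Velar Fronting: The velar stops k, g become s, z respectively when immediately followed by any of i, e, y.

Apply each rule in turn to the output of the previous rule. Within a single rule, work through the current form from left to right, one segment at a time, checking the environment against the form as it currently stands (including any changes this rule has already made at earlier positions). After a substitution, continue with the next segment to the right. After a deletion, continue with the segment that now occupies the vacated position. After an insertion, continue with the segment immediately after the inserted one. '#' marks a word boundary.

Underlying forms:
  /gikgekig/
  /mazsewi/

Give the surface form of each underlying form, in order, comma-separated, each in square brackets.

/gikgekig/:
  Rule 1 Nasal Place Assimilation: no change — [gikgekig]
  Rule 2 Word-Final Devoicing: [gikgekig] → [gikgekik]
  Rule 3 Velar Fronting: [gikgekik] → [zikzesik]
/mazsewi/:
  Rule 1 Nasal Place Assimilation: no change — [mazsewi]
  Rule 2 Word-Final Devoicing: no change — [mazsewi]
  Rule 3 Velar Fronting: no change — [mazsewi]

[zikzesik], [mazsewi]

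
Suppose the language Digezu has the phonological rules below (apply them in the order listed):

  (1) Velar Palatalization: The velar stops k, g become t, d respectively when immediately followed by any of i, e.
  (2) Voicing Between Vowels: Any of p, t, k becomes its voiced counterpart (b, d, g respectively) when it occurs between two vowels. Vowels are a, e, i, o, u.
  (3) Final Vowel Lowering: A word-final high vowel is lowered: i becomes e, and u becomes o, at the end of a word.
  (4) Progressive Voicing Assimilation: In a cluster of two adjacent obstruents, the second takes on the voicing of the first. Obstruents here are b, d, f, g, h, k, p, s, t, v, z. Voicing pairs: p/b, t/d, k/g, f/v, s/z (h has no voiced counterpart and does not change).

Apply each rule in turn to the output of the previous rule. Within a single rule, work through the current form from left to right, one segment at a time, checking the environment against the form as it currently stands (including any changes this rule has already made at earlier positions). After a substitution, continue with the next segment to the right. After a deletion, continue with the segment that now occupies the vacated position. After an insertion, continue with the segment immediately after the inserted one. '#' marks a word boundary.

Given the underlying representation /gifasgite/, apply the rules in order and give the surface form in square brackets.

(1) Velar Palatalization: [gifasgite] → [difasdite]
(2) Voicing Between Vowels: [difasdite] → [difasdide]
(3) Final Vowel Lowering: no change — [difasdide]
(4) Progressive Voicing Assimilation: [difasdide] → [difastide]

[difastide]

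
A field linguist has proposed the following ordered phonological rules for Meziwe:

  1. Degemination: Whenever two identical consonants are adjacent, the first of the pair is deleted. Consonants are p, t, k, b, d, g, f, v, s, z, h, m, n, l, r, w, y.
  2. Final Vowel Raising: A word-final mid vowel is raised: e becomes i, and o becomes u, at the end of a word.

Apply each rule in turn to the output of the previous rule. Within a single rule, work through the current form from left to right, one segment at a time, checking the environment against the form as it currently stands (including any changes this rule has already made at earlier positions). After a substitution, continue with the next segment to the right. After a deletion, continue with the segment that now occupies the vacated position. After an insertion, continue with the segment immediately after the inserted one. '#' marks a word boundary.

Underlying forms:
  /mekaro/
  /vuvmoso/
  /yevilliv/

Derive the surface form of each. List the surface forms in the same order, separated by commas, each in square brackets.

/mekaro/:
  1 Degemination: no change — [mekaro]
  2 Final Vowel Raising: [mekaro] → [mekaru]
/vuvmoso/:
  1 Degemination: no change — [vuvmoso]
  2 Final Vowel Raising: [vuvmoso] → [vuvmosu]
/yevilliv/:
  1 Degemination: [yevilliv] → [yeviliv]
  2 Final Vowel Raising: no change — [yeviliv]

[mekaru], [vuvmosu], [yeviliv]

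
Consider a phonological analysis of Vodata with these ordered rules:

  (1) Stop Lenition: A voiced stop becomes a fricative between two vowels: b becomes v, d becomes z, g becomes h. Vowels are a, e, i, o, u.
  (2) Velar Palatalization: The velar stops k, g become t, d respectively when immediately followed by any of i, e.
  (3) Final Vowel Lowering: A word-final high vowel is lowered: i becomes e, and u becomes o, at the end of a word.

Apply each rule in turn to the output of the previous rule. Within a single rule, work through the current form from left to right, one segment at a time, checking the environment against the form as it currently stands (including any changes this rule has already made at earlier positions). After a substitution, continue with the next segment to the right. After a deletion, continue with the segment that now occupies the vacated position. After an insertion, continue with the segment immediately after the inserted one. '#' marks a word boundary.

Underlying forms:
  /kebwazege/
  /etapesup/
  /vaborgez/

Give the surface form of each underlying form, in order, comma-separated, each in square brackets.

/kebwazege/:
  (1) Stop Lenition: [kebwazege] → [kebwazehe]
  (2) Velar Palatalization: [kebwazehe] → [tebwazehe]
  (3) Final Vowel Lowering: no change — [tebwazehe]
/etapesup/:
  (1) Stop Lenition: no change — [etapesup]
  (2) Velar Palatalization: no change — [etapesup]
  (3) Final Vowel Lowering: no change — [etapesup]
/vaborgez/:
  (1) Stop Lenition: [vaborgez] → [vavorgez]
  (2) Velar Palatalization: [vavorgez] → [vavordez]
  (3) Final Vowel Lowering: no change — [vavordez]

[tebwazehe], [etapesup], [vavordez]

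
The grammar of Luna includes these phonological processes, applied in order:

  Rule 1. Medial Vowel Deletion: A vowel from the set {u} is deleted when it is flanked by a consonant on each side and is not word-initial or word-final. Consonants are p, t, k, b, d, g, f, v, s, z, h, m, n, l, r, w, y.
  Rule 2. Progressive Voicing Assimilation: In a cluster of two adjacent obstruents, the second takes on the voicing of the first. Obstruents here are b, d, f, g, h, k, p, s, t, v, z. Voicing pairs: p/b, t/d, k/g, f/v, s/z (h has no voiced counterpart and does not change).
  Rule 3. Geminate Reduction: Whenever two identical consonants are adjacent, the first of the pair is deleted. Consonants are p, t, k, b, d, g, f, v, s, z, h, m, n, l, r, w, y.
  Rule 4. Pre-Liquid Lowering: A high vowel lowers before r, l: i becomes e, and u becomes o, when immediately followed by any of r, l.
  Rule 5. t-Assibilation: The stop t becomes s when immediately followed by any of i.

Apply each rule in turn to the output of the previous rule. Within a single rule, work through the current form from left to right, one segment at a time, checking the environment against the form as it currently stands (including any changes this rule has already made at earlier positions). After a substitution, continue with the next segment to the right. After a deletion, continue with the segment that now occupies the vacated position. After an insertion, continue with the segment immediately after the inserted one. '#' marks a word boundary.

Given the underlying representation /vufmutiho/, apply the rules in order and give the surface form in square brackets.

Rule 1 Medial Vowel Deletion: [vufmutiho] → [vfmtiho]
Rule 2 Progressive Voicing Assimilation: [vfmtiho] → [vvmtiho]
Rule 3 Geminate Reduction: [vvmtiho] → [vmtiho]
Rule 4 Pre-Liquid Lowering: no change — [vmtiho]
Rule 5 t-Assibilation: [vmtiho] → [vmsiho]

[vmsiho]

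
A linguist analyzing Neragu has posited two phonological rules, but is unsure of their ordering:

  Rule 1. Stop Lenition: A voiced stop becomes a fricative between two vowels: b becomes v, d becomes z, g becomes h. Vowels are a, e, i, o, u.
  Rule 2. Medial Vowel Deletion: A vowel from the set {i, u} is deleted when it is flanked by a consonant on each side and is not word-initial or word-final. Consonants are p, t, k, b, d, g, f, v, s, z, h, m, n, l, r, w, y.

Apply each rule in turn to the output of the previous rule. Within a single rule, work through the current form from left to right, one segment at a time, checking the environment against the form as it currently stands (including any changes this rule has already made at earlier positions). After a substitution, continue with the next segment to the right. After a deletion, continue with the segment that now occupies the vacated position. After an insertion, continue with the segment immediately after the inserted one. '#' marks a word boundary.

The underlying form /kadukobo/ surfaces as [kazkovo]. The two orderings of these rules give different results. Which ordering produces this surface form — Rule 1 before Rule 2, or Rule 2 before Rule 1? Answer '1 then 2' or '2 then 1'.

Order 1 then 2:
  1 Stop Lenition: [kadukobo] → [kazukovo]
  2 Medial Vowel Deletion: [kazukovo] → [kazkovo]
  result: [kazkovo]
Order 2 then 1:
  2 Medial Vowel Deletion: [kadukobo] → [kadkobo]
  1 Stop Lenition: [kadkobo] → [kadkovo]
  result: [kadkovo]

1 then 2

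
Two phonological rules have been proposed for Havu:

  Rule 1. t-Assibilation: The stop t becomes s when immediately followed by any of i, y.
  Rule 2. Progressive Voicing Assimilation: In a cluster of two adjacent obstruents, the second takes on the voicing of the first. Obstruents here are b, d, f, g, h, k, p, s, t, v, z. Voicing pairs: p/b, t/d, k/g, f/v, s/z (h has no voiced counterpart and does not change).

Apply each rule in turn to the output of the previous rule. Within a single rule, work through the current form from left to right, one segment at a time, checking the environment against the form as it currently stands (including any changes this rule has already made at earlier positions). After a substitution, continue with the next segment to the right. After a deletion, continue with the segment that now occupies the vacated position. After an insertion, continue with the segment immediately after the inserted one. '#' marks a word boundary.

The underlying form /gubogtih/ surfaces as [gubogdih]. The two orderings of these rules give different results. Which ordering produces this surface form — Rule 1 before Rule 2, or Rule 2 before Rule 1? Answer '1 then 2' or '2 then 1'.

2 then 1

Order 1 then 2:
  1 t-Assibilation: [gubogtih] → [gubogsih]
  2 Progressive Voicing Assimilation: [gubogsih] → [gubogzih]
  result: [gubogzih]
Order 2 then 1:
  2 Progressive Voicing Assimilation: [gubogtih] → [gubogdih]
  1 t-Assibilation: no change — [gubogdih]
  result: [gubogdih]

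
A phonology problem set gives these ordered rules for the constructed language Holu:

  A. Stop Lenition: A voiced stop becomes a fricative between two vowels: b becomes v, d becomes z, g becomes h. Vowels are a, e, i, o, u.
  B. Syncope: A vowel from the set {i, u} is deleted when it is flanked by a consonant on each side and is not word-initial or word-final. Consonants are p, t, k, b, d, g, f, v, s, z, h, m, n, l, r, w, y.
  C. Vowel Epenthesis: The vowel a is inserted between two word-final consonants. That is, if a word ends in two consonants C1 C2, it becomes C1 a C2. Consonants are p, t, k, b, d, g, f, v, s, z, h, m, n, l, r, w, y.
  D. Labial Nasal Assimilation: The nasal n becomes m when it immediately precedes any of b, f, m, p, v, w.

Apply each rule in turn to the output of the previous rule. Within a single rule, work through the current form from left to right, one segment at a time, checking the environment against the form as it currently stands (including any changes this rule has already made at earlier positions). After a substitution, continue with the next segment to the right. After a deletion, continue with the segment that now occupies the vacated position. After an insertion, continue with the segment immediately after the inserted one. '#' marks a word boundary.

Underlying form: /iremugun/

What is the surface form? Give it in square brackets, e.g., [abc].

A Stop Lenition: [iremugun] → [iremuhun]
B Syncope: [iremuhun] → [iremhn]
C Vowel Epenthesis: [iremhn] → [iremhan]
D Labial Nasal Assimilation: no change — [iremhan]

[iremhan]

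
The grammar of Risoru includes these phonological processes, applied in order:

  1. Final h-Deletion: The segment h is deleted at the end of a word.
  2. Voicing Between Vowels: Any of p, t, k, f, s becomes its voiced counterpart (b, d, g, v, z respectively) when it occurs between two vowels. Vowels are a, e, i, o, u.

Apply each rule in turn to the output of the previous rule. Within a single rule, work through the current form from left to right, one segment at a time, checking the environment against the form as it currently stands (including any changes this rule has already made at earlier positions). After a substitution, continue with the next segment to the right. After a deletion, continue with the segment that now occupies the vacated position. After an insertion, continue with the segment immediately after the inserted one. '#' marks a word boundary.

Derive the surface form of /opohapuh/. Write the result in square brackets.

1 Final h-Deletion: [opohapuh] → [opohapu]
2 Voicing Between Vowels: [opohapu] → [obohabu]

[obohabu]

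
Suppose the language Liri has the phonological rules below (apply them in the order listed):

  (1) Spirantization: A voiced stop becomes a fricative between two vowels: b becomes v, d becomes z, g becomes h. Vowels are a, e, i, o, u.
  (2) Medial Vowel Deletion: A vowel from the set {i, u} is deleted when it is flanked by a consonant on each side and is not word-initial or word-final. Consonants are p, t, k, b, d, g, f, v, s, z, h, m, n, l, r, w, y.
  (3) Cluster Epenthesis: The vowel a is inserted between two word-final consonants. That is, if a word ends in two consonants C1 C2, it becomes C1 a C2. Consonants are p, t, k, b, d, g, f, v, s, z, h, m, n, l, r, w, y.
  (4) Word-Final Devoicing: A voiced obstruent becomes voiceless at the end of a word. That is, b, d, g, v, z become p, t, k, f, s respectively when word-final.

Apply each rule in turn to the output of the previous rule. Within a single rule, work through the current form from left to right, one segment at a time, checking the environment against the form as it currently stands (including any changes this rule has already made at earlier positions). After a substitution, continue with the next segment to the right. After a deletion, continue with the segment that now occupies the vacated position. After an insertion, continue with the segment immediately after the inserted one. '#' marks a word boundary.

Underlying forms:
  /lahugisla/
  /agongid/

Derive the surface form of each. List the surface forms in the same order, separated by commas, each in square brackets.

[lahhsla], [ahongat]

/lahugisla/:
  (1) Spirantization: [lahugisla] → [lahuhisla]
  (2) Medial Vowel Deletion: [lahuhisla] → [lahhsla]
  (3) Cluster Epenthesis: no change — [lahhsla]
  (4) Word-Final Devoicing: no change — [lahhsla]
/agongid/:
  (1) Spirantization: [agongid] → [ahongid]
  (2) Medial Vowel Deletion: [ahongid] → [ahongd]
  (3) Cluster Epenthesis: [ahongd] → [ahongad]
  (4) Word-Final Devoicing: [ahongad] → [ahongat]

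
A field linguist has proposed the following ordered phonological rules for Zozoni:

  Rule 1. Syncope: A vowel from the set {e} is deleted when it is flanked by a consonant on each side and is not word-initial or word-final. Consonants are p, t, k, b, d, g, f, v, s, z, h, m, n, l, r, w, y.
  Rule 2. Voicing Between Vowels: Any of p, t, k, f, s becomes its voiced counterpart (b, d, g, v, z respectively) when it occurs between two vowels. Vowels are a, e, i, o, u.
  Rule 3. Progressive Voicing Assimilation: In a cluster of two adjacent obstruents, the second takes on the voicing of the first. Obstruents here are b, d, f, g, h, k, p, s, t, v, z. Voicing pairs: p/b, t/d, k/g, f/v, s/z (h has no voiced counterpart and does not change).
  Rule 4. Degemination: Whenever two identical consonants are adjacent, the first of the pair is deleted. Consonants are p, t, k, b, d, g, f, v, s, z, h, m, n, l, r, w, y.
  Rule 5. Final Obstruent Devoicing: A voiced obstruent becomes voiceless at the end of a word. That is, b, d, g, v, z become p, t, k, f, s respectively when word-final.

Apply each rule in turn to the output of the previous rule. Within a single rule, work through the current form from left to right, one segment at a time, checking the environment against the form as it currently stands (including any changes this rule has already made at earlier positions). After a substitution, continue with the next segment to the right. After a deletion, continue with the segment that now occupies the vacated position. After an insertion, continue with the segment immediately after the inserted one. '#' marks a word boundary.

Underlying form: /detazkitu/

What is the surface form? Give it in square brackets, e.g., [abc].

Rule 1 Syncope: [detazkitu] → [dtazkitu]
Rule 2 Voicing Between Vowels: [dtazkitu] → [dtazkidu]
Rule 3 Progressive Voicing Assimilation: [dtazkidu] → [ddazgidu]
Rule 4 Degemination: [ddazgidu] → [dazgidu]
Rule 5 Final Obstruent Devoicing: no change — [dazgidu]

[dazgidu]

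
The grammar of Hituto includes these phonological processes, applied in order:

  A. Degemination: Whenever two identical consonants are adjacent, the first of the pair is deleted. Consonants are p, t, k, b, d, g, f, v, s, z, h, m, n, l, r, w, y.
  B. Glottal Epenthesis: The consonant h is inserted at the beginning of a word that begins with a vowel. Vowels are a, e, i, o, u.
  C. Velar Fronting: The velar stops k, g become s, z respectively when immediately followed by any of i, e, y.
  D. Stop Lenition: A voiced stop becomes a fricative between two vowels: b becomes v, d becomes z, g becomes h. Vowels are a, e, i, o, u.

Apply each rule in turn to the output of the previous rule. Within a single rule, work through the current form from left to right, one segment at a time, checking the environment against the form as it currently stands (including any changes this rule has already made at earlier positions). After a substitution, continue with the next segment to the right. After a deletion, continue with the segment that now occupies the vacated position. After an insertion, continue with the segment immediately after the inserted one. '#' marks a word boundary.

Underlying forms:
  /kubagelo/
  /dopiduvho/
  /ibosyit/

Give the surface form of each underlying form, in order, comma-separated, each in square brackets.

[kuvazelo], [dopizuvho], [hivosyit]

/kubagelo/:
  A Degemination: no change — [kubagelo]
  B Glottal Epenthesis: no change — [kubagelo]
  C Velar Fronting: [kubagelo] → [kubazelo]
  D Stop Lenition: [kubazelo] → [kuvazelo]
/dopiduvho/:
  A Degemination: no change — [dopiduvho]
  B Glottal Epenthesis: no change — [dopiduvho]
  C Velar Fronting: no change — [dopiduvho]
  D Stop Lenition: [dopiduvho] → [dopizuvho]
/ibosyit/:
  A Degemination: no change — [ibosyit]
  B Glottal Epenthesis: [ibosyit] → [hibosyit]
  C Velar Fronting: no change — [hibosyit]
  D Stop Lenition: [hibosyit] → [hivosyit]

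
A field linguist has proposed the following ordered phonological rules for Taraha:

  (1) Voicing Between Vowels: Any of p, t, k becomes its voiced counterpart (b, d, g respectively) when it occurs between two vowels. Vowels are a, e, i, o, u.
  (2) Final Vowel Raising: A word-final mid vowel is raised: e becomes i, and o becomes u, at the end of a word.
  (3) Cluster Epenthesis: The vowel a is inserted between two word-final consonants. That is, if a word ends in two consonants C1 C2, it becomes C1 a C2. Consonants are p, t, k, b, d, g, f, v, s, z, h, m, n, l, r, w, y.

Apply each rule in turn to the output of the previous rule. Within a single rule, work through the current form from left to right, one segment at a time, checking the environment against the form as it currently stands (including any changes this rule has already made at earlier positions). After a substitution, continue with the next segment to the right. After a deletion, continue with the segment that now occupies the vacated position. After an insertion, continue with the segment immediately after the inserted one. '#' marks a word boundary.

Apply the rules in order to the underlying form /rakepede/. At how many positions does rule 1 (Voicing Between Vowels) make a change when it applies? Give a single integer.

2

(1) Voicing Between Vowels: [rakepede] → [ragebede]
(2) Final Vowel Raising: [ragebede] → [ragebedi]
(3) Cluster Epenthesis: no change — [ragebedi]
Rule 1 changed 2 position(s).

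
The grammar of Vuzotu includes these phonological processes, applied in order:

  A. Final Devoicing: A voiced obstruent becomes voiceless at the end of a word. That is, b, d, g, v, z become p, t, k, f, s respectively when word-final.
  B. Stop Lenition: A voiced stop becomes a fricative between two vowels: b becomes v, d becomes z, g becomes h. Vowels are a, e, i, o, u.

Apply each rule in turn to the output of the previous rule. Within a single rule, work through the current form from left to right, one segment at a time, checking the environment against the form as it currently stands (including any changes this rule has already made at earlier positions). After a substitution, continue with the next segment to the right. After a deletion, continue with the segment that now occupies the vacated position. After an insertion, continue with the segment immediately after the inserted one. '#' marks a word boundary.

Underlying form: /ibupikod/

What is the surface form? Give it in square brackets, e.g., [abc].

A Final Devoicing: [ibupikod] → [ibupikot]
B Stop Lenition: [ibupikot] → [ivupikot]

[ivupikot]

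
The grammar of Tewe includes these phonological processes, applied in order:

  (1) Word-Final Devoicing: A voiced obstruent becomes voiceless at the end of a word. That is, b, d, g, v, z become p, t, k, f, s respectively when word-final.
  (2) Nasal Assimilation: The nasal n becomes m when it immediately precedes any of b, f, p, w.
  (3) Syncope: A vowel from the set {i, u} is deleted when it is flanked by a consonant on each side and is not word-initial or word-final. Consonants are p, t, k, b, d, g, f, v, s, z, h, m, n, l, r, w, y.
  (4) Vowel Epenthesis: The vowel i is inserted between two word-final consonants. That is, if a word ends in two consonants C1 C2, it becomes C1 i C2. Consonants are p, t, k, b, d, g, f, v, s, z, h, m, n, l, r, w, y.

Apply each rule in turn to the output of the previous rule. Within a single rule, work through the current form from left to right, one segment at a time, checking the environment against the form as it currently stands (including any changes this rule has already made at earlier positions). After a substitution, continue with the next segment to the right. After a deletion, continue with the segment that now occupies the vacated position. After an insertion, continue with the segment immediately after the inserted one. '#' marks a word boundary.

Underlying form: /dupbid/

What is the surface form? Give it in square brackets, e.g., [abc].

(1) Word-Final Devoicing: [dupbid] → [dupbit]
(2) Nasal Assimilation: no change — [dupbit]
(3) Syncope: [dupbit] → [dpbt]
(4) Vowel Epenthesis: [dpbt] → [dpbit]

[dpbit]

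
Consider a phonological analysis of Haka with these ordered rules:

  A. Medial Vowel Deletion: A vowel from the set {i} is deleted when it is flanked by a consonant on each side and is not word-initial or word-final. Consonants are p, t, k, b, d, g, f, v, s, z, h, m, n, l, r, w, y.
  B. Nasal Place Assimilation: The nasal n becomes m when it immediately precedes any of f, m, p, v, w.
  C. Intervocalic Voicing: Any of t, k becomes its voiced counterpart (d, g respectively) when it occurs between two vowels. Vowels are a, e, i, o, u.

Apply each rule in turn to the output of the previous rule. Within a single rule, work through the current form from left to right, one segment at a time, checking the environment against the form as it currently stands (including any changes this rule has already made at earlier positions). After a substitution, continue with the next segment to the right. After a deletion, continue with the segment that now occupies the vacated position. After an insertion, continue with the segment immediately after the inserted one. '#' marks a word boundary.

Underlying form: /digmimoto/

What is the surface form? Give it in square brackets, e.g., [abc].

[dgmmodo]

A Medial Vowel Deletion: [digmimoto] → [dgmmoto]
B Nasal Place Assimilation: no change — [dgmmoto]
C Intervocalic Voicing: [dgmmoto] → [dgmmodo]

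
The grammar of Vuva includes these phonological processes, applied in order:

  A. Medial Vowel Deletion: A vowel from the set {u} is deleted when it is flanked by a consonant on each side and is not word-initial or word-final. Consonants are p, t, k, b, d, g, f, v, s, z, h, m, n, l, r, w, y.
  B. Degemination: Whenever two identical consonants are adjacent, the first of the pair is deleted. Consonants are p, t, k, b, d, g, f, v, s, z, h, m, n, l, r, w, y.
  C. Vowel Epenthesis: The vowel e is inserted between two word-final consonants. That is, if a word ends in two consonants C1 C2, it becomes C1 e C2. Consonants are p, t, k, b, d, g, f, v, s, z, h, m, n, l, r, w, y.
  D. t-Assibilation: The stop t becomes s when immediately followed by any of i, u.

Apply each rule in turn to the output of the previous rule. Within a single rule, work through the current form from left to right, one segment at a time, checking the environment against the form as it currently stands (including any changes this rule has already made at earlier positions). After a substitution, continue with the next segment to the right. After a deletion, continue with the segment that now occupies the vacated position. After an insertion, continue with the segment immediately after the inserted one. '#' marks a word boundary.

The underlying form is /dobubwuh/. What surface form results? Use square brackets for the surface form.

[dobweh]

A Medial Vowel Deletion: [dobubwuh] → [dobbwh]
B Degemination: [dobbwh] → [dobwh]
C Vowel Epenthesis: [dobwh] → [dobweh]
D t-Assibilation: no change — [dobweh]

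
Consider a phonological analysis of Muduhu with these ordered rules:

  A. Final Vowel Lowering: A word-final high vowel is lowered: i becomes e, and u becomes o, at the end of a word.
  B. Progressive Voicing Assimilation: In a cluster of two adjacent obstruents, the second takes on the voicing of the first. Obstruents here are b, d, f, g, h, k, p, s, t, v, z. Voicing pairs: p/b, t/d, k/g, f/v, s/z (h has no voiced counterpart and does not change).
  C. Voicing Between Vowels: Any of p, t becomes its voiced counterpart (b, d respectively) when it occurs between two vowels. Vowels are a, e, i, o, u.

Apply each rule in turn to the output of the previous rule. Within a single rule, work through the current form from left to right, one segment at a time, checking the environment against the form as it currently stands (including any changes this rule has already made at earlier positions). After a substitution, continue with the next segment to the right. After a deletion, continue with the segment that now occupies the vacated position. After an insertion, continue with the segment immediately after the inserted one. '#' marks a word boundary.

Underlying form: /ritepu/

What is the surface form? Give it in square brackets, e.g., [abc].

A Final Vowel Lowering: [ritepu] → [ritepo]
B Progressive Voicing Assimilation: no change — [ritepo]
C Voicing Between Vowels: [ritepo] → [ridebo]

[ridebo]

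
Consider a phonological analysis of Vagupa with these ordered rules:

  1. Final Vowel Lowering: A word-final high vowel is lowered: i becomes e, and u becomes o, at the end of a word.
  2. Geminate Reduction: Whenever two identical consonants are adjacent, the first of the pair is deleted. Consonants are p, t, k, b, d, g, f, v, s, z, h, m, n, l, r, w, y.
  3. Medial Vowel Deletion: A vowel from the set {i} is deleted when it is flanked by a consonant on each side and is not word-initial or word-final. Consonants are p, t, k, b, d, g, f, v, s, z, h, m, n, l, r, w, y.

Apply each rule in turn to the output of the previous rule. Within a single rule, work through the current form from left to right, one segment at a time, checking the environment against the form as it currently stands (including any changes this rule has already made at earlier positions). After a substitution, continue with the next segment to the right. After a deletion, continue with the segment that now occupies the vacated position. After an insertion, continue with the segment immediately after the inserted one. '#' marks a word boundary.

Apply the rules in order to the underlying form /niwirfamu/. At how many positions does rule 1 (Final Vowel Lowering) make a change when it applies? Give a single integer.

1 Final Vowel Lowering: [niwirfamu] → [niwirfamo]
2 Geminate Reduction: no change — [niwirfamo]
3 Medial Vowel Deletion: [niwirfamo] → [nwrfamo]
Rule 1 changed 1 position(s).

1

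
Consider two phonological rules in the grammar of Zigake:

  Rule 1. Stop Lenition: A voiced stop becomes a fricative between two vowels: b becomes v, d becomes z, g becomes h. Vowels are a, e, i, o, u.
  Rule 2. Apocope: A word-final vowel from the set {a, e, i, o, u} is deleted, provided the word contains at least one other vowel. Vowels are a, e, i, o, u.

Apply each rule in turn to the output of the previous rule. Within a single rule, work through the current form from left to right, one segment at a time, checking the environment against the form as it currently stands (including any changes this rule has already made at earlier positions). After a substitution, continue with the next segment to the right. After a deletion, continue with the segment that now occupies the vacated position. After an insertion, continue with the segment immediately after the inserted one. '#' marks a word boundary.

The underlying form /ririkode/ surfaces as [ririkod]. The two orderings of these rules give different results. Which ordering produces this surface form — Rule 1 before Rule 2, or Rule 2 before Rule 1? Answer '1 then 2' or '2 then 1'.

2 then 1

Order 1 then 2:
  1 Stop Lenition: [ririkode] → [ririkoze]
  2 Apocope: [ririkoze] → [ririkoz]
  result: [ririkoz]
Order 2 then 1:
  2 Apocope: [ririkode] → [ririkod]
  1 Stop Lenition: no change — [ririkod]
  result: [ririkod]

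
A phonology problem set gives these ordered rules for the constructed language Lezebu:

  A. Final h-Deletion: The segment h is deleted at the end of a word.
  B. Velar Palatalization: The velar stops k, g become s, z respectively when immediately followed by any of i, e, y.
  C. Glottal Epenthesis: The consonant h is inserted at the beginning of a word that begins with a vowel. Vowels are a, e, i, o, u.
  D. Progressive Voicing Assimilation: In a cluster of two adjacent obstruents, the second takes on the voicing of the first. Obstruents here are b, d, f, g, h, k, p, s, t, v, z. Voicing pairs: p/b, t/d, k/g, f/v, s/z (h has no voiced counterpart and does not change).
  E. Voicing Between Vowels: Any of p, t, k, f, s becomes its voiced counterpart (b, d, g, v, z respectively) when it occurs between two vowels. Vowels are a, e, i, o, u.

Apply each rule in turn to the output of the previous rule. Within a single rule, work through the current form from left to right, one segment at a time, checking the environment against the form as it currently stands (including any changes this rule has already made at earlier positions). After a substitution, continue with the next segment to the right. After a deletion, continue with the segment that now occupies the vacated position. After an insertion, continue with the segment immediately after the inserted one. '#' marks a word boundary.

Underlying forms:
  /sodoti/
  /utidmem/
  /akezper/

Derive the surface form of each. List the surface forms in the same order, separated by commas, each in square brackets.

/sodoti/:
  A Final h-Deletion: no change — [sodoti]
  B Velar Palatalization: no change — [sodoti]
  C Glottal Epenthesis: no change — [sodoti]
  D Progressive Voicing Assimilation: no change — [sodoti]
  E Voicing Between Vowels: [sodoti] → [sododi]
/utidmem/:
  A Final h-Deletion: no change — [utidmem]
  B Velar Palatalization: no change — [utidmem]
  C Glottal Epenthesis: [utidmem] → [hutidmem]
  D Progressive Voicing Assimilation: no change — [hutidmem]
  E Voicing Between Vowels: [hutidmem] → [hudidmem]
/akezper/:
  A Final h-Deletion: no change — [akezper]
  B Velar Palatalization: [akezper] → [asezper]
  C Glottal Epenthesis: [asezper] → [hasezper]
  D Progressive Voicing Assimilation: [hasezper] → [hasezber]
  E Voicing Between Vowels: [hasezber] → [hazezber]

[sododi], [hudidmem], [hazezber]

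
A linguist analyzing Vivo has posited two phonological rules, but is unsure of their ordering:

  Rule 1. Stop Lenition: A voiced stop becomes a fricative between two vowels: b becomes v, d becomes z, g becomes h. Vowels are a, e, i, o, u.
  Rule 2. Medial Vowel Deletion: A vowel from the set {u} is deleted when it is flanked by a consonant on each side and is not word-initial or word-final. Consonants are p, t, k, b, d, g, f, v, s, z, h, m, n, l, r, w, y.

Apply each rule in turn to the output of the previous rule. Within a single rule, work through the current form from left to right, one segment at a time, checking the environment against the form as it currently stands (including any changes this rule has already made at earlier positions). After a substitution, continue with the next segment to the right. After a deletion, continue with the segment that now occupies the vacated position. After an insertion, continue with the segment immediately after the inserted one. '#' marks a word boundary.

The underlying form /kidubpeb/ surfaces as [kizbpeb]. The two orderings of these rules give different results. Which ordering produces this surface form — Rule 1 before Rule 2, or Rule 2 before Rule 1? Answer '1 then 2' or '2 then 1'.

1 then 2

Order 1 then 2:
  1 Stop Lenition: [kidubpeb] → [kizubpeb]
  2 Medial Vowel Deletion: [kizubpeb] → [kizbpeb]
  result: [kizbpeb]
Order 2 then 1:
  2 Medial Vowel Deletion: [kidubpeb] → [kidbpeb]
  1 Stop Lenition: no change — [kidbpeb]
  result: [kidbpeb]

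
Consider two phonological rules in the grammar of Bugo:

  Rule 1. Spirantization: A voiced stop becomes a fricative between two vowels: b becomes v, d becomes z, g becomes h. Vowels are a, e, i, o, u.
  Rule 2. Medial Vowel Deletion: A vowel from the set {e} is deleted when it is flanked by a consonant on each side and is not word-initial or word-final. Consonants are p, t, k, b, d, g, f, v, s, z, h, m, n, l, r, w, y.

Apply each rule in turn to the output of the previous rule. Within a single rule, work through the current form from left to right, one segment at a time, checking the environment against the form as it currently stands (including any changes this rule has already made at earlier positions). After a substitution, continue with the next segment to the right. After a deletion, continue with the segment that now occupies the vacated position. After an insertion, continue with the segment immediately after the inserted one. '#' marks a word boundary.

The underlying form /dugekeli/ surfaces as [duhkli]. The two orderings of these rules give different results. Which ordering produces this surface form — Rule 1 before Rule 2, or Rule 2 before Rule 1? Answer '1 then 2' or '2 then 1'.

1 then 2

Order 1 then 2:
  1 Spirantization: [dugekeli] → [duhekeli]
  2 Medial Vowel Deletion: [duhekeli] → [duhkli]
  result: [duhkli]
Order 2 then 1:
  2 Medial Vowel Deletion: [dugekeli] → [dugkli]
  1 Spirantization: no change — [dugkli]
  result: [dugkli]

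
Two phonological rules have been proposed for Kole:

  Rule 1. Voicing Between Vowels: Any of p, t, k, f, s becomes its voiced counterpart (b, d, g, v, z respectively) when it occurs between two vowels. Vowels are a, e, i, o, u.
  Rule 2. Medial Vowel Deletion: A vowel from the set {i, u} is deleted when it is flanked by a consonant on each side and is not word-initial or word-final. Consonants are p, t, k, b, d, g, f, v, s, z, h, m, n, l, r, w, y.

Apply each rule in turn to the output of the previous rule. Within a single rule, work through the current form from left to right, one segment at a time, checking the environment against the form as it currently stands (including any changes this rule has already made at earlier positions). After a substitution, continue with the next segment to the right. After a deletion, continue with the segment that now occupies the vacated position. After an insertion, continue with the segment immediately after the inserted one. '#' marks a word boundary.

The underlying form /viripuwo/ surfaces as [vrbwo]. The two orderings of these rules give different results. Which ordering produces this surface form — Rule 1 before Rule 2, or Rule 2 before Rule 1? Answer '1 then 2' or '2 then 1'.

1 then 2

Order 1 then 2:
  1 Voicing Between Vowels: [viripuwo] → [viribuwo]
  2 Medial Vowel Deletion: [viribuwo] → [vrbwo]
  result: [vrbwo]
Order 2 then 1:
  2 Medial Vowel Deletion: [viripuwo] → [vrpwo]
  1 Voicing Between Vowels: no change — [vrpwo]
  result: [vrpwo]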